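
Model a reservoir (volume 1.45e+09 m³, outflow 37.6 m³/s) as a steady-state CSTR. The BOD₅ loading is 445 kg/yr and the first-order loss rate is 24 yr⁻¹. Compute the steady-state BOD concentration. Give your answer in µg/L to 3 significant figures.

0.0124 µg/L

Outflow Q = 37.6 m³/s × 3.156e+07 s/yr = 1.187e+09 m³/yr.
Steady-state CSTR mass balance: W = Q·C + k·V·C, so C = W/(Q + kV).
Q + kV = 1.187e+09 + 24·1.45e+09 = 3.599e+10 m³/yr.
C = 445/3.599e+10 = 1.237e-08 kg/m³ = 1.237e-05 mg/L = 0.01237 µg/L.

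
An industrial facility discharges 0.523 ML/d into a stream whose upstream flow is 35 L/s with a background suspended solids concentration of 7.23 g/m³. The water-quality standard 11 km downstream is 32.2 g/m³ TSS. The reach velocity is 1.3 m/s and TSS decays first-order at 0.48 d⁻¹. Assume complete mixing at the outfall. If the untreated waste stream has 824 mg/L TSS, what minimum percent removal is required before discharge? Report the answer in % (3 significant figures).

77.3 %

0.523 ML/d = 0.006053 m³/s.
35 L/s = 0.035 m³/s.
Travel time to the compliance point: t = 1.1e+04/1.3 = 8462 s = 0.09793 d; decay factor exp(−0.48·0.09793) = 0.9541.
So the concentration just after mixing may be at most 32.2/0.9541 = 33.75 mg/L.
Mass balance: 33.75·0.04105 = 0.006053·Cₑ + 0.035·7.23.
Cₑ = (1.386 − 0.2531) / 0.006053 = 187.1 mg/L.
Required removal = 1 − 187.1/824 = 77.3 %.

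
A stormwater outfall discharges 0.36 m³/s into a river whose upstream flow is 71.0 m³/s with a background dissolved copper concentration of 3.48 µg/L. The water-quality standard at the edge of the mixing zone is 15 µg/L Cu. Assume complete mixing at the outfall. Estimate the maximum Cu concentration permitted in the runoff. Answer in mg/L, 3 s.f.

2.29 mg/L

3.48 µg/L = 0.00348 mg/L.
15 µg/L = 0.015 mg/L.
Mass balance: 0.015·71.36 = 0.36·Cₑ + 71·0.00348.
Cₑ = (1.07 − 0.2471) / 0.36 = 2.287 mg/L.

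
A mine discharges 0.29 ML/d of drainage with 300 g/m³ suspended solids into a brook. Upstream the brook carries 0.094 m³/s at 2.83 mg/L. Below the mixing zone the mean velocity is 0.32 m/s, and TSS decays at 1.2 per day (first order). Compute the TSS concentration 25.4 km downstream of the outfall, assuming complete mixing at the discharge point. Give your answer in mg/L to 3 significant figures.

4.34 mg/L

0.29 ML/d = 0.003356 m³/s.
After complete mixing, C₀ = (0.003356·300 + 0.094·2.83) / 0.09736 = 13.08 mg/L.
Travel time t = 2.54e+04 m / 0.32 m/s = 7.938e+04 s = 0.9187 d.
C = 13.08·exp(−1.2·0.9187) = 13.08·0.3321 = 4.342 mg/L.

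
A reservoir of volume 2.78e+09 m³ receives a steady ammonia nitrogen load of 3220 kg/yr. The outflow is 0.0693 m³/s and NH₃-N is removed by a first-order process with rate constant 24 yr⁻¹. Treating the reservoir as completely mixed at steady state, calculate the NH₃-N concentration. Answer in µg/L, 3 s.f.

Outflow Q = 0.0693 m³/s × 3.156e+07 s/yr = 2.187e+06 m³/yr.
Steady-state CSTR mass balance: W = Q·C + k·V·C, so C = W/(Q + kV).
Q + kV = 2.187e+06 + 24·2.78e+09 = 6.672e+10 m³/yr.
C = 3220/6.672e+10 = 4.826e-08 kg/m³ = 4.826e-05 mg/L = 0.04826 µg/L.

0.0483 µg/L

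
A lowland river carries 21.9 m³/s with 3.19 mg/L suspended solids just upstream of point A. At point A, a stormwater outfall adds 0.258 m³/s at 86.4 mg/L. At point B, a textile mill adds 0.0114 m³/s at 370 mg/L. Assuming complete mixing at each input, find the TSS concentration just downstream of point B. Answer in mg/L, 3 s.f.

After input A: C = (21.9·3.19 + 0.258·86.4) / 22.16 = 4.159 mg/L.
After input B: C = (22.16·4.159 + 0.0114·370) / 22.17 = 4.347 mg/L.

4.35 mg/L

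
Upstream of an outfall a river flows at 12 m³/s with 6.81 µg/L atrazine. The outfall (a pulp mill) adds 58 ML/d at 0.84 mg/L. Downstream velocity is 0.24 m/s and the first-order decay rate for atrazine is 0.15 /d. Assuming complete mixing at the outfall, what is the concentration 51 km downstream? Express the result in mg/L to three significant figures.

58 ML/d = 0.6713 m³/s.
6.81 µg/L = 0.00681 mg/L.
After complete mixing, C₀ = (0.6713·0.84 + 12·0.00681) / 12.67 = 0.05095 mg/L.
Travel time t = 5.1e+04 m / 0.24 m/s = 2.125e+05 s = 2.459 d.
C = 0.05095·exp(−0.15·2.459) = 0.05095·0.6915 = 0.03523 mg/L.

0.0352 mg/L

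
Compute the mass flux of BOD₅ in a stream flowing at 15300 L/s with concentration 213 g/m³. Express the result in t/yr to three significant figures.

15300 L/s = 15.3 m³/s.
Mass flux = Q·C = 15.3 m³/s × 213 g/m³ = 3259 g/s.
= 3259 g/s × 31.56 = 1.028e+05 t/yr.

103000 t/yr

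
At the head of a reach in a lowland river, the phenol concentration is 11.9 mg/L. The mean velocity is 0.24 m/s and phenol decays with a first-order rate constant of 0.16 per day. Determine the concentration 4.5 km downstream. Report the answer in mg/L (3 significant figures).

Travel time t = 4.5 km / 0.24 m/s = 4500/0.24 = 1.875e+04 s = 0.217 d.
First-order decay: C = 11.9·exp(−0.16·0.217) = 11.9·0.9659 = 11.49 mg/L.

11.5 mg/L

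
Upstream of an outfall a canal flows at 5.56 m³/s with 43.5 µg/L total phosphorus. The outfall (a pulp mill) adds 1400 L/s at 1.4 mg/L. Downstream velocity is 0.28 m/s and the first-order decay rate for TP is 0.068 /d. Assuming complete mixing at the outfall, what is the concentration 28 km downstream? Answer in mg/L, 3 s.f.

1400 L/s = 1.4 m³/s.
43.5 µg/L = 0.0435 mg/L.
After complete mixing, C₀ = (1.4·1.4 + 5.56·0.0435) / 6.96 = 0.3164 mg/L.
Travel time t = 2.8e+04 m / 0.28 m/s = 1e+05 s = 1.157 d.
C = 0.3164·exp(−0.068·1.157) = 0.3164·0.9243 = 0.2924 mg/L.

0.292 mg/L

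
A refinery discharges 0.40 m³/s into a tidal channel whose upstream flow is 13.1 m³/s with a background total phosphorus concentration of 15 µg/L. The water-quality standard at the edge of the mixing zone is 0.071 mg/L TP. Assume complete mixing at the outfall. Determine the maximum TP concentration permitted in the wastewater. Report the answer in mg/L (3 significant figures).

15 µg/L = 0.015 mg/L.
Mass balance: 0.071·13.5 = 0.4·Cₑ + 13.1·0.015.
Cₑ = (0.9585 − 0.1965) / 0.4 = 1.905 mg/L.

1.90 mg/L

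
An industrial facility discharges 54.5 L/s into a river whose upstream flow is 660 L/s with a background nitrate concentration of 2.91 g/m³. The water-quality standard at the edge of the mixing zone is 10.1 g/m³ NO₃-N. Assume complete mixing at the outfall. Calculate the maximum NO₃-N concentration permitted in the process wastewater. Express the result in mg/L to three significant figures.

97.2 mg/L

54.5 L/s = 0.0545 m³/s.
660 L/s = 0.66 m³/s.
Mass balance: 10.1·0.7145 = 0.0545·Cₑ + 0.66·2.91.
Cₑ = (7.216 − 1.921) / 0.0545 = 97.17 mg/L.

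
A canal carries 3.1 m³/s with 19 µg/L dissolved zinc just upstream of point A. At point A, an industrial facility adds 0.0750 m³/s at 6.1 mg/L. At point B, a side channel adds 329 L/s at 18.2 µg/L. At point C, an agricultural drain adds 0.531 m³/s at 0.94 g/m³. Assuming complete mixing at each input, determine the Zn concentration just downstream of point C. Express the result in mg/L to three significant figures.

0.253 mg/L

19 µg/L = 0.019 mg/L.
After input A: C = (3.1·0.019 + 0.075·6.1) / 3.175 = 0.1626 mg/L.
329 L/s = 0.329 m³/s.
18.2 µg/L = 0.0182 mg/L.
After input B: C = (3.175·0.1626 + 0.329·0.0182) / 3.504 = 0.1491 mg/L.
After input C: C = (3.504·0.1491 + 0.531·0.94) / 4.035 = 0.2532 mg/L.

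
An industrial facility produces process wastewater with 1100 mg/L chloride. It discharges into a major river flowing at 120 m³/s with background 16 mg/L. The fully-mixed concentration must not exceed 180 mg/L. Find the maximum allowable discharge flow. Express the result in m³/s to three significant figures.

Mass balance at complete mixing: C_std·(Q_w + Q_r) = Q_w·C_e + Q_r·C_b.
Rearranging, Q_w = Q_r·(C_std − C_b)/(C_e − C_std) = 120·(180 − 16) / (1100 − 180) = 21.39 m³/s.

21.4 m³/s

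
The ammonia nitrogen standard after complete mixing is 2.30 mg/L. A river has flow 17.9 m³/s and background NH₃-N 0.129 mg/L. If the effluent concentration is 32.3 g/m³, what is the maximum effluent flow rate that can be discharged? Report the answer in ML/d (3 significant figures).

112 ML/d

Mass balance at complete mixing: C_std·(Q_w + Q_r) = Q_w·C_e + Q_r·C_b.
Rearranging, Q_w = Q_r·(C_std − C_b)/(C_e − C_std) = 17.9·(2.3 − 0.129) / (32.3 − 2.3) = 1.295 m³/s.
= 111.9 ML/d.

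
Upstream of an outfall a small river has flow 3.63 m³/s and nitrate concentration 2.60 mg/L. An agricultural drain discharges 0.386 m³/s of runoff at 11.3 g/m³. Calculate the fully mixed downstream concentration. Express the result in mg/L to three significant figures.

Conservation of mass across the mixing zone: C = (0.386·11.3 + 3.63·2.6) / (0.386 + 3.63) = 13.8/4.016 = 3.436 mg/L.

3.44 mg/L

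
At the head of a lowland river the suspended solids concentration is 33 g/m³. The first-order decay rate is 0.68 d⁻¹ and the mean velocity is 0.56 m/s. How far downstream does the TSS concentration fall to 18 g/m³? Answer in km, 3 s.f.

43.1 km

From C = C₀·e^(−kt), t = ln(C₀/C)/k = ln(33/18)/0.68 = 0.6061/0.68 = 0.8914 d.
Distance = v·t = 0.56 m/s × 7.701e+04 s = 4.313e+04 m = 43.13 km.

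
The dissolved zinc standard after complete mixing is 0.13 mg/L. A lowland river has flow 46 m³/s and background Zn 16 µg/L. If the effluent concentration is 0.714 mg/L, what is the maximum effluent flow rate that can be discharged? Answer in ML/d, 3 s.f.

16 µg/L = 0.016 mg/L.
Mass balance at complete mixing: C_std·(Q_w + Q_r) = Q_w·C_e + Q_r·C_b.
Rearranging, Q_w = Q_r·(C_std − C_b)/(C_e − C_std) = 46·(0.13 − 0.016) / (0.714 − 0.13) = 8.979 m³/s.
= 775.8 ML/d.

776 ML/d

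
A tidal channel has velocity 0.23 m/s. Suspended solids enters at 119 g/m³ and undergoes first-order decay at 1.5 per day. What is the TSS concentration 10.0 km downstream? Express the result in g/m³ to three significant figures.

55.9 g/m³

Travel time t = 10.0 km / 0.23 m/s = 1e+04/0.23 = 4.348e+04 s = 0.5032 d.
First-order decay: C = 119·exp(−1.5·0.5032) = 119·0.4701 = 55.94 g/m³.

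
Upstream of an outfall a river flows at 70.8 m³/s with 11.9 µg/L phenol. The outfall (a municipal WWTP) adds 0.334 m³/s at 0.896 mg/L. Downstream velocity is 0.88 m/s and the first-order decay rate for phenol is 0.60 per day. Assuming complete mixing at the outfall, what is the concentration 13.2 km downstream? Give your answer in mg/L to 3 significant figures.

0.0145 mg/L

11.9 µg/L = 0.0119 mg/L.
After complete mixing, C₀ = (0.334·0.896 + 70.8·0.0119) / 71.13 = 0.01605 mg/L.
Travel time t = 1.32e+04 m / 0.88 m/s = 1.5e+04 s = 0.1736 d.
C = 0.01605·exp(−0.60·0.1736) = 0.01605·0.9011 = 0.01446 mg/L.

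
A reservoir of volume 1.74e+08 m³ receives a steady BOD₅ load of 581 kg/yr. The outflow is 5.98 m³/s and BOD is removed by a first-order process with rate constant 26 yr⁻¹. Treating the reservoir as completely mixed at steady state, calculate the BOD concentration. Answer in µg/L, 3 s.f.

0.123 µg/L

Outflow Q = 5.98 m³/s × 3.156e+07 s/yr = 1.887e+08 m³/yr.
Steady-state CSTR mass balance: W = Q·C + k·V·C, so C = W/(Q + kV).
Q + kV = 1.887e+08 + 26·1.74e+08 = 4.713e+09 m³/yr.
C = 581/4.713e+09 = 1.233e-07 kg/m³ = 0.0001233 mg/L = 0.1233 µg/L.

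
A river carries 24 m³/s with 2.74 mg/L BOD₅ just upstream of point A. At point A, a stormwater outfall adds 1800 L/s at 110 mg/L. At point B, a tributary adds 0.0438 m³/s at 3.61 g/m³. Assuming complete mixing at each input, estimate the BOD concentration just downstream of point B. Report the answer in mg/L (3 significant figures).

1800 L/s = 1.8 m³/s.
After input A: C = (24·2.74 + 1.8·110) / 25.8 = 10.22 mg/L.
After input B: C = (25.8·10.22 + 0.0438·3.61) / 25.84 = 10.21 mg/L.

10.2 mg/L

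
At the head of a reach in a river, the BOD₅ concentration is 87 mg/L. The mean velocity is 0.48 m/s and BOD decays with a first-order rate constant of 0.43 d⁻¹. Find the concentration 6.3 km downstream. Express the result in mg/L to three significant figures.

81.5 mg/L

Travel time t = 6.3 km / 0.48 m/s = 6300/0.48 = 1.312e+04 s = 0.1519 d.
First-order decay: C = 87·exp(−0.43·0.1519) = 87·0.9368 = 81.5 mg/L.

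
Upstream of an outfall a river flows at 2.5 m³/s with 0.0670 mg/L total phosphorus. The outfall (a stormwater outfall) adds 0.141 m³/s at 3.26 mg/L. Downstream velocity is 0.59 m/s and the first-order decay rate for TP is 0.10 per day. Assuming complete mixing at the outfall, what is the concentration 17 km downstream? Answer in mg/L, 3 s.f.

0.230 mg/L

After complete mixing, C₀ = (0.141·3.26 + 2.5·0.067) / 2.641 = 0.2375 mg/L.
Travel time t = 1.7e+04 m / 0.59 m/s = 2.881e+04 s = 0.3335 d.
C = 0.2375·exp(−0.10·0.3335) = 0.2375·0.9672 = 0.2297 mg/L.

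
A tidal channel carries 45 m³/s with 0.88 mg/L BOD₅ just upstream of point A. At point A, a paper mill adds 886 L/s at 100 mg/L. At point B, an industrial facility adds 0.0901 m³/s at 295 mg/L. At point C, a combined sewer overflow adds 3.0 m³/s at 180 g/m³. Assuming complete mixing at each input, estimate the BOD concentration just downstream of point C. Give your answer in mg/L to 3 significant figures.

886 L/s = 0.886 m³/s.
After input A: C = (45·0.88 + 0.886·100) / 45.89 = 2.794 mg/L.
After input B: C = (45.89·2.794 + 0.0901·295) / 45.98 = 3.367 mg/L.
After input C: C = (45.98·3.367 + 3·180) / 48.98 = 14.19 mg/L.

14.2 mg/L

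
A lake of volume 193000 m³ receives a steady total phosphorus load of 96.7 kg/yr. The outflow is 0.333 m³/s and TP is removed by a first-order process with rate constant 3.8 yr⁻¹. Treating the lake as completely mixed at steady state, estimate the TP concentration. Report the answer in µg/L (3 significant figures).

8.60 µg/L

Outflow Q = 0.333 m³/s × 3.156e+07 s/yr = 1.051e+07 m³/yr.
Steady-state CSTR mass balance: W = Q·C + k·V·C, so C = W/(Q + kV).
Q + kV = 1.051e+07 + 3.8·193000 = 1.124e+07 m³/yr.
C = 96.7/1.124e+07 = 8.602e-06 kg/m³ = 0.008602 mg/L = 8.602 µg/L.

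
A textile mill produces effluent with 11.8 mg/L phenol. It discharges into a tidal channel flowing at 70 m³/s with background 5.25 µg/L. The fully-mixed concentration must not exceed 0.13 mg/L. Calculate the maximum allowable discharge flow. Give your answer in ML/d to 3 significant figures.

64.7 ML/d

5.25 µg/L = 0.00525 mg/L.
Mass balance at complete mixing: C_std·(Q_w + Q_r) = Q_w·C_e + Q_r·C_b.
Rearranging, Q_w = Q_r·(C_std − C_b)/(C_e − C_std) = 70·(0.13 − 0.00525) / (11.8 − 0.13) = 0.7483 m³/s.
= 64.65 ML/d.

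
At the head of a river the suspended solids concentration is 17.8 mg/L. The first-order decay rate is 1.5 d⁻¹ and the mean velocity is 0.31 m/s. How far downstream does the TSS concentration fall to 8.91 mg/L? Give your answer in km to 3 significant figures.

From C = C₀·e^(−kt), t = ln(C₀/C)/k = ln(17.8/8.91)/1.5 = 0.692/1.5 = 0.4613 d.
Distance = v·t = 0.31 m/s × 3.986e+04 s = 1.236e+04 m = 12.36 km.

12.4 km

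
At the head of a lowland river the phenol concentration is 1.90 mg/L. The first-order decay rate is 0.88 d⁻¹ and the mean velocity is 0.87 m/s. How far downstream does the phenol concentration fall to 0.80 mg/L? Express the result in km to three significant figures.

From C = C₀·e^(−kt), t = ln(C₀/C)/k = ln(1.90/0.80)/0.88 = 0.865/0.88 = 0.983 d.
Distance = v·t = 0.87 m/s × 8.493e+04 s = 7.389e+04 m = 73.89 km.

73.9 km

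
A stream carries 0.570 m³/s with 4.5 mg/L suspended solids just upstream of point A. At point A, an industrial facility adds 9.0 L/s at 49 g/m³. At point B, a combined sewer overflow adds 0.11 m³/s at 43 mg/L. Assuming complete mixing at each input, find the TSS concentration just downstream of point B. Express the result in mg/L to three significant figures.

9.0 L/s = 0.009 m³/s.
After input A: C = (0.57·4.5 + 0.009·49) / 0.579 = 5.192 mg/L.
After input B: C = (0.579·5.192 + 0.11·43) / 0.689 = 11.23 mg/L.

11.2 mg/L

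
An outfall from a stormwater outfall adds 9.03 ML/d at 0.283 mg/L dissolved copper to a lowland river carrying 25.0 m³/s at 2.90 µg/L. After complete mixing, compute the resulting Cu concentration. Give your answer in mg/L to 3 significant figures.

9.03 ML/d = 0.1045 m³/s.
2.90 µg/L = 0.0029 mg/L.
Flow-weighted mixing gives C = (0.1045·0.283 + 25·0.0029) / (0.1045 + 25) = 0.1021/25.1 = 0.004066 mg/L.

0.00407 mg/L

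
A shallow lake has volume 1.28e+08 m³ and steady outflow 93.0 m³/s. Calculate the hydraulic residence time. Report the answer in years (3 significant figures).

Q = 93.0 m³/s × 3.156e+07 s/yr = 2.935e+09 m³/yr.
Hydraulic residence time τ = V/Q = 1.28e+08/2.935e+09 = 0.04361 yr.

0.0436 yr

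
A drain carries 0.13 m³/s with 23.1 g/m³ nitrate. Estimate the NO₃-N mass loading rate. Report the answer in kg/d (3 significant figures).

259 kg/d

Mass flux = Q·C = 0.13 m³/s × 23.1 g/m³ = 3.003 g/s.
= 3.003 g/s × 86.4 = 259.5 kg/d.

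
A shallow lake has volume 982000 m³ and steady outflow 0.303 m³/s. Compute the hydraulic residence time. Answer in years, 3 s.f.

0.103 yr

Q = 0.303 m³/s × 3.156e+07 s/yr = 9.562e+06 m³/yr.
Hydraulic residence time τ = V/Q = 982000/9.562e+06 = 0.1027 yr.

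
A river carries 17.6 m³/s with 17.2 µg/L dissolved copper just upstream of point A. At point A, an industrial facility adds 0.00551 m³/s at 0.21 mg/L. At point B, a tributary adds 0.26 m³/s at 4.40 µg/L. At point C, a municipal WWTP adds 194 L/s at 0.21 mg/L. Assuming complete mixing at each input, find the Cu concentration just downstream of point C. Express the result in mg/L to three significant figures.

0.0191 mg/L

17.2 µg/L = 0.0172 mg/L.
After input A: C = (17.6·0.0172 + 0.00551·0.21) / 17.61 = 0.01726 mg/L.
4.40 µg/L = 0.0044 mg/L.
After input B: C = (17.61·0.01726 + 0.26·0.0044) / 17.87 = 0.01707 mg/L.
194 L/s = 0.194 m³/s.
After input C: C = (17.87·0.01707 + 0.194·0.21) / 18.06 = 0.01915 mg/L.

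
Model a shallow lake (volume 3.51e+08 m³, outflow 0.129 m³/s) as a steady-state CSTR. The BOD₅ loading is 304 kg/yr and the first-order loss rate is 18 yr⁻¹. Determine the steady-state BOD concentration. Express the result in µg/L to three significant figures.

Outflow Q = 0.129 m³/s × 3.156e+07 s/yr = 4.071e+06 m³/yr.
Steady-state CSTR mass balance: W = Q·C + k·V·C, so C = W/(Q + kV).
Q + kV = 4.071e+06 + 18·3.51e+08 = 6.322e+09 m³/yr.
C = 304/6.322e+09 = 4.809e-08 kg/m³ = 4.809e-05 mg/L = 0.04809 µg/L.

0.0481 µg/L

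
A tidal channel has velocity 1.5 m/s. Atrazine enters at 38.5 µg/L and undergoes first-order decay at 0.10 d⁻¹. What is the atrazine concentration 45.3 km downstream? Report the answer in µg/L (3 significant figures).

37.2 µg/L

Travel time t = 45.3 km / 1.5 m/s = 4.53e+04/1.5 = 3.02e+04 s = 0.3495 d.
First-order decay: C = 38.5·exp(−0.10·0.3495) = 38.5·0.9657 = 37.18 µg/L.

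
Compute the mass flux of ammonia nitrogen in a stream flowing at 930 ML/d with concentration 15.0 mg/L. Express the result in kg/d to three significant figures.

14000 kg/d

930 ML/d = 10.76 m³/s.
Mass flux = Q·C = 10.76 m³/s × 15 g/m³ = 161.5 g/s.
= 161.5 g/s × 86.4 = 1.395e+04 kg/d.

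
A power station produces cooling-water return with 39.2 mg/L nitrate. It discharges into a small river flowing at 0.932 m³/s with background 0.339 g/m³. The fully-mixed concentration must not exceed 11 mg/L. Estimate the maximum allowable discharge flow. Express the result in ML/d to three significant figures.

30.4 ML/d

Mass balance at complete mixing: C_std·(Q_w + Q_r) = Q_w·C_e + Q_r·C_b.
Rearranging, Q_w = Q_r·(C_std − C_b)/(C_e − C_std) = 0.932·(11 − 0.339) / (39.2 − 11) = 0.3523 m³/s.
= 30.44 ML/d.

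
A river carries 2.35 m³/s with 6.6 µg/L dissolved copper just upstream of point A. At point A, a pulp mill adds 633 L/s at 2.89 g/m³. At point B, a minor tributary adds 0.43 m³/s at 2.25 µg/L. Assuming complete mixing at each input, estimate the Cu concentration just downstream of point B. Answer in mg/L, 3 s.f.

6.6 µg/L = 0.0066 mg/L.
633 L/s = 0.633 m³/s.
After input A: C = (2.35·0.0066 + 0.633·2.89) / 2.983 = 0.6185 mg/L.
2.25 µg/L = 0.00225 mg/L.
After input B: C = (2.983·0.6185 + 0.43·0.00225) / 3.413 = 0.5408 mg/L.

0.541 mg/L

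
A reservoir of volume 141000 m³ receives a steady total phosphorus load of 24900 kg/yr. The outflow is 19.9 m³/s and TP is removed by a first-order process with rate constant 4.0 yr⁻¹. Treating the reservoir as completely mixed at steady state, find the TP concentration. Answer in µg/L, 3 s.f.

39.6 µg/L

Outflow Q = 19.9 m³/s × 3.156e+07 s/yr = 6.28e+08 m³/yr.
Steady-state CSTR mass balance: W = Q·C + k·V·C, so C = W/(Q + kV).
Q + kV = 6.28e+08 + 4.0·141000 = 6.286e+08 m³/yr.
C = 24900/6.286e+08 = 3.961e-05 kg/m³ = 0.03961 mg/L = 39.61 µg/L.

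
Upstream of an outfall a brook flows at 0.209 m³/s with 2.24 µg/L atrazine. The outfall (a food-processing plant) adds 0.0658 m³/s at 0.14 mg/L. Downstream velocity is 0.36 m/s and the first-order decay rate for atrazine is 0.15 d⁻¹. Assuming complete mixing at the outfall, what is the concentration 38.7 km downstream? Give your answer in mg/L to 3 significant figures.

2.24 µg/L = 0.00224 mg/L.
After complete mixing, C₀ = (0.0658·0.14 + 0.209·0.00224) / 0.2748 = 0.03523 mg/L.
Travel time t = 3.87e+04 m / 0.36 m/s = 1.075e+05 s = 1.244 d.
C = 0.03523·exp(−0.15·1.244) = 0.03523·0.8297 = 0.02923 mg/L.

0.0292 mg/L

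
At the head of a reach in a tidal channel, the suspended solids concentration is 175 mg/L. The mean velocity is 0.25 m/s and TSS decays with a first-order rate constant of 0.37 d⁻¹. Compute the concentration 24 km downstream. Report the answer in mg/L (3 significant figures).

Travel time t = 24 km / 0.25 m/s = 2.4e+04/0.25 = 9.6e+04 s = 1.111 d.
First-order decay: C = 175·exp(−0.37·1.111) = 175·0.6629 = 116 mg/L.

116 mg/L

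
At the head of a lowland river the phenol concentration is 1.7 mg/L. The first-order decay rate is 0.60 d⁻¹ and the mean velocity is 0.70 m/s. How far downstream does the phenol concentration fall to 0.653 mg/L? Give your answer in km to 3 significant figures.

From C = C₀·e^(−kt), t = ln(C₀/C)/k = ln(1.7/0.653)/0.60 = 0.9568/0.60 = 1.595 d.
Distance = v·t = 0.70 m/s × 1.378e+05 s = 9.645e+04 m = 96.45 km.

96.4 km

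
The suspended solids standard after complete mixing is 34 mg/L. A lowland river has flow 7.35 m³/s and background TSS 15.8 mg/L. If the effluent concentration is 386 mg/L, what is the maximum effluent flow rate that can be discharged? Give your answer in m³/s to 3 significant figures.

Mass balance at complete mixing: C_std·(Q_w + Q_r) = Q_w·C_e + Q_r·C_b.
Rearranging, Q_w = Q_r·(C_std − C_b)/(C_e − C_std) = 7.35·(34 − 15.8) / (386 − 34) = 0.38 m³/s.

0.380 m³/s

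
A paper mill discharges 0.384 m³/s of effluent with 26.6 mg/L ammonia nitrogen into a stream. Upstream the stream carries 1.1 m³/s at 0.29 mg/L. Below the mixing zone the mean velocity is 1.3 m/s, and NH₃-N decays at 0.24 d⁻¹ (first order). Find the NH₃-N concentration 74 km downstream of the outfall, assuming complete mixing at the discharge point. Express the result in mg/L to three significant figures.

After complete mixing, C₀ = (0.384·26.6 + 1.1·0.29) / 1.484 = 7.098 mg/L.
Travel time t = 7.4e+04 m / 1.3 m/s = 5.692e+04 s = 0.6588 d.
C = 7.098·exp(−0.24·0.6588) = 7.098·0.8537 = 6.06 mg/L.

6.06 mg/L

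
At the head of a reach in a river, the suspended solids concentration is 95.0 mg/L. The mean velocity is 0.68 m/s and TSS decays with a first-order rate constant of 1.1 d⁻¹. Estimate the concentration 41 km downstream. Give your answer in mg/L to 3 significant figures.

44.1 mg/L

Travel time t = 41 km / 0.68 m/s = 4.1e+04/0.68 = 6.029e+04 s = 0.6978 d.
First-order decay: C = 95.0·exp(−1.1·0.6978) = 95.0·0.4641 = 44.09 mg/L.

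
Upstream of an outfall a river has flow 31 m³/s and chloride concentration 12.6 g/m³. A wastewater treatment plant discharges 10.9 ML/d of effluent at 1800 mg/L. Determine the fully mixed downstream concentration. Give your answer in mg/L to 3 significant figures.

19.8 mg/L

10.9 ML/d = 0.1262 m³/s.
Flow-weighted mixing gives C = (0.1262·1800 + 31·12.6) / (0.1262 + 31) = 617.7/31.13 = 19.84 mg/L.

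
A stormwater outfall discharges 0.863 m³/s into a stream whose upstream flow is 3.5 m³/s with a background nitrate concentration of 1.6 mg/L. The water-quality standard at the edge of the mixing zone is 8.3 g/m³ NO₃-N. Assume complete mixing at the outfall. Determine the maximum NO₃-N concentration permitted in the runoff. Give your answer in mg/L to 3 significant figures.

Mass balance: 8.3·4.363 = 0.863·Cₑ + 3.5·1.6.
Cₑ = (36.21 − 5.6) / 0.863 = 35.47 mg/L.

35.5 mg/L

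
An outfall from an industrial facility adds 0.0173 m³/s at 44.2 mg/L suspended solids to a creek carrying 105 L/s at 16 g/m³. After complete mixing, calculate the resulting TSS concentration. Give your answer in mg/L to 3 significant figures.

105 L/s = 0.105 m³/s.
Flow-weighted mixing gives C = (0.0173·44.2 + 0.105·16) / (0.0173 + 0.105) = 2.445/0.1223 = 19.99 mg/L.

20.0 mg/L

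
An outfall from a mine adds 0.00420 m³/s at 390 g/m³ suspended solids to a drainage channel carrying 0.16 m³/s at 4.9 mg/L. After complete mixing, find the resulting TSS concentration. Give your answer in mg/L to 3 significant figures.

14.8 mg/L

By mass balance at complete mixing, C = (0.0042·390 + 0.16·4.9) / (0.0042 + 0.16) = 2.422/0.1642 = 14.75 mg/L.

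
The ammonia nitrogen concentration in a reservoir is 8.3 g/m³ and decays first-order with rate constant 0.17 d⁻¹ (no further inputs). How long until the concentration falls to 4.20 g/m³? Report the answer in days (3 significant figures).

4.01 d

t = ln(C₀/C)/k = ln(8.3/4.20)/0.17 = 0.6812/0.17 = 4.007 d.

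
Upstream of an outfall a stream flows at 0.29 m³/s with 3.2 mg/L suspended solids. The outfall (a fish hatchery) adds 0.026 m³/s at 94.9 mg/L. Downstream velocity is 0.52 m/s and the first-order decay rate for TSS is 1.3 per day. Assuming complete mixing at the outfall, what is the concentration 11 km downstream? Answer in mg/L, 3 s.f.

After complete mixing, C₀ = (0.026·94.9 + 0.29·3.2) / 0.316 = 10.74 mg/L.
Travel time t = 1.1e+04 m / 0.52 m/s = 2.115e+04 s = 0.2448 d.
C = 10.74·exp(−1.3·0.2448) = 10.74·0.7274 = 7.816 mg/L.

7.82 mg/L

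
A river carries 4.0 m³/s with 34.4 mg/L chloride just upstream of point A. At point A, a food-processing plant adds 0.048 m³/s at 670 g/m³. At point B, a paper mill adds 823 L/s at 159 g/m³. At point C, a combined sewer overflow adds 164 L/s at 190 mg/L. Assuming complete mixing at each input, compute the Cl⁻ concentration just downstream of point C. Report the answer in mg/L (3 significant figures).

65.9 mg/L

After input A: C = (4·34.4 + 0.048·670) / 4.048 = 41.94 mg/L.
823 L/s = 0.823 m³/s.
After input B: C = (4.048·41.94 + 0.823·159) / 4.871 = 61.72 mg/L.
164 L/s = 0.164 m³/s.
After input C: C = (4.871·61.72 + 0.164·190) / 5.035 = 65.89 mg/L.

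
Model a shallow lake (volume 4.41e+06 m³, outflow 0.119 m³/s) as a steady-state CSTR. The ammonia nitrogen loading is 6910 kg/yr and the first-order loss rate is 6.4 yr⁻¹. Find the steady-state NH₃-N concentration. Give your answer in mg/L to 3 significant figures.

0.216 mg/L

Outflow Q = 0.119 m³/s × 3.156e+07 s/yr = 3.755e+06 m³/yr.
Steady-state CSTR mass balance: W = Q·C + k·V·C, so C = W/(Q + kV).
Q + kV = 3.755e+06 + 6.4·4.41e+06 = 3.198e+07 m³/yr.
C = 6910/3.198e+07 = 0.0002161 kg/m³ = 0.2161 mg/L.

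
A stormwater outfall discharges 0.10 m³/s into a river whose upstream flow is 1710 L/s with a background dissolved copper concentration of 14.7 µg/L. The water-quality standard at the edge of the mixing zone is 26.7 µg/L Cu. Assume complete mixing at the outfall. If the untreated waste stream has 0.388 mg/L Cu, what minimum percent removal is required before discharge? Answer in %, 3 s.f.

40.2 %

1710 L/s = 1.71 m³/s.
14.7 µg/L = 0.0147 mg/L.
26.7 µg/L = 0.0267 mg/L.
Mass balance: 0.0267·1.81 = 0.1·Cₑ + 1.71·0.0147.
Cₑ = (0.04833 − 0.02514) / 0.1 = 0.2319 mg/L.
Required removal = 1 − 0.2319/0.388 = 40.23 %.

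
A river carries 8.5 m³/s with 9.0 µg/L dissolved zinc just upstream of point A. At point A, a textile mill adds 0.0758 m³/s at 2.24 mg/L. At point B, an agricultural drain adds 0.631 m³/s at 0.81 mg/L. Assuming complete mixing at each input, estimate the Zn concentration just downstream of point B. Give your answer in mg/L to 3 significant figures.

9.0 µg/L = 0.009 mg/L.
After input A: C = (8.5·0.009 + 0.0758·2.24) / 8.576 = 0.02872 mg/L.
After input B: C = (8.576·0.02872 + 0.631·0.81) / 9.207 = 0.08227 mg/L.

0.0823 mg/L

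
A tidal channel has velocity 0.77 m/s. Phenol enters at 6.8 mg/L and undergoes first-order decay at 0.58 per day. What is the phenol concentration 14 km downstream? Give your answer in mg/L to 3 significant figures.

6.02 mg/L

Travel time t = 14 km / 0.77 m/s = 1.4e+04/0.77 = 1.818e+04 s = 0.2104 d.
First-order decay: C = 6.8·exp(−0.58·0.2104) = 6.8·0.8851 = 6.019 mg/L.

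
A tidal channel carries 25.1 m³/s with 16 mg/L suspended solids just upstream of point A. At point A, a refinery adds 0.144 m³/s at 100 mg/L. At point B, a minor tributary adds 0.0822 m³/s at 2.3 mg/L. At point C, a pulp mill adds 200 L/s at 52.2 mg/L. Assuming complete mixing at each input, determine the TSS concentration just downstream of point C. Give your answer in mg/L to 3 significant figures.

16.7 mg/L

After input A: C = (25.1·16 + 0.144·100) / 25.24 = 16.48 mg/L.
After input B: C = (25.24·16.48 + 0.0822·2.3) / 25.33 = 16.43 mg/L.
200 L/s = 0.2 m³/s.
After input C: C = (25.33·16.43 + 0.2·52.2) / 25.53 = 16.71 mg/L.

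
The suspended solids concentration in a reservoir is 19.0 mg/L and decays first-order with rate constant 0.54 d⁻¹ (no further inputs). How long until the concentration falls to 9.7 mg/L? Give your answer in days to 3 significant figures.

t = ln(C₀/C)/k = ln(19.0/9.7)/0.54 = 0.6723/0.54 = 1.245 d.

1.25 d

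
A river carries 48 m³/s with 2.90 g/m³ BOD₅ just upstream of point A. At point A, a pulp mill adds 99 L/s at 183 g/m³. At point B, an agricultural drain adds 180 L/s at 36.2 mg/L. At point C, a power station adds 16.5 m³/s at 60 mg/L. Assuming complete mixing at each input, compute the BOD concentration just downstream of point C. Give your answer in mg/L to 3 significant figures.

17.8 mg/L

99 L/s = 0.099 m³/s.
After input A: C = (48·2.9 + 0.099·183) / 48.1 = 3.271 mg/L.
180 L/s = 0.18 m³/s.
After input B: C = (48.1·3.271 + 0.18·36.2) / 48.28 = 3.393 mg/L.
After input C: C = (48.28·3.393 + 16.5·60) / 64.78 = 17.81 mg/L.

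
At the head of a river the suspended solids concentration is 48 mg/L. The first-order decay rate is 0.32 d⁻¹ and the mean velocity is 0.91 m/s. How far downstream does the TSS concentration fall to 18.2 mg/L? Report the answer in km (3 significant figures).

238 km

From C = C₀·e^(−kt), t = ln(C₀/C)/k = ln(48/18.2)/0.32 = 0.9698/0.32 = 3.031 d.
Distance = v·t = 0.91 m/s × 2.618e+05 s = 2.383e+05 m = 238.3 km.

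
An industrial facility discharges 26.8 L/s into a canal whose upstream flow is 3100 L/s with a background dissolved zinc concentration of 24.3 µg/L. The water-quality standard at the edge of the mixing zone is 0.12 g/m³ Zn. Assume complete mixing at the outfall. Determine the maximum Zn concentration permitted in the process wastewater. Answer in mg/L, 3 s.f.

26.8 L/s = 0.0268 m³/s.
3100 L/s = 3.1 m³/s.
24.3 µg/L = 0.0243 mg/L.
Mass balance: 0.12·3.127 = 0.0268·Cₑ + 3.1·0.0243.
Cₑ = (0.3752 − 0.07533) / 0.0268 = 11.19 mg/L.

11.2 mg/L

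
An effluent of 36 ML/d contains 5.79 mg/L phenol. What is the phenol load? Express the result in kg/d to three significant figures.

208 kg/d

36 ML/d = 0.4167 m³/s.
Mass flux = Q·C = 0.4167 m³/s × 5.79 g/m³ = 2.412 g/s.
= 2.412 g/s × 86.4 = 208.4 kg/d.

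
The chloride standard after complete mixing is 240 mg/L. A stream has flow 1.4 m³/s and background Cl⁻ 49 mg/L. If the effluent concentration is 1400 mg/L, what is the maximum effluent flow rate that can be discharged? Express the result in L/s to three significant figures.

Mass balance at complete mixing: C_std·(Q_w + Q_r) = Q_w·C_e + Q_r·C_b.
Rearranging, Q_w = Q_r·(C_std − C_b)/(C_e − C_std) = 1.4·(240 − 49) / (1400 − 240) = 0.2305 m³/s.
= 230.5 L/s.

231 L/s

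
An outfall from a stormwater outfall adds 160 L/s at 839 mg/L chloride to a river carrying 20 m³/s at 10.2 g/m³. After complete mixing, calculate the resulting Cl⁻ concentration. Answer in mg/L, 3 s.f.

16.8 mg/L

160 L/s = 0.16 m³/s.
Flow-weighted mixing gives C = (0.16·839 + 20·10.2) / (0.16 + 20) = 338.2/20.16 = 16.78 mg/L.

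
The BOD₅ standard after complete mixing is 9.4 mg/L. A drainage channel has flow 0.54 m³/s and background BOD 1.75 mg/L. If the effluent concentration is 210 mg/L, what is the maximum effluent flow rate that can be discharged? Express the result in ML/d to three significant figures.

Mass balance at complete mixing: C_std·(Q_w + Q_r) = Q_w·C_e + Q_r·C_b.
Rearranging, Q_w = Q_r·(C_std − C_b)/(C_e − C_std) = 0.54·(9.4 − 1.75) / (210 − 9.4) = 0.02059 m³/s.
= 1.779 ML/d.

1.78 ML/d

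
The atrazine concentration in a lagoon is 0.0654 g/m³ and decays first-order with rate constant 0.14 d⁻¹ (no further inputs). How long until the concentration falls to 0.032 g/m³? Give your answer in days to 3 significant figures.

t = ln(C₀/C)/k = ln(0.0654/0.032)/0.14 = 0.7148/0.14 = 5.106 d.

5.11 d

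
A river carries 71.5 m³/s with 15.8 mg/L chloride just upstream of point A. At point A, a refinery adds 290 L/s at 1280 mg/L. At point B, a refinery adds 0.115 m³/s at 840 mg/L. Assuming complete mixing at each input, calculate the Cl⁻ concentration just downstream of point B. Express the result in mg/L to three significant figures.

22.2 mg/L

290 L/s = 0.29 m³/s.
After input A: C = (71.5·15.8 + 0.29·1280) / 71.79 = 20.91 mg/L.
After input B: C = (71.79·20.91 + 0.115·840) / 71.91 = 22.22 mg/L.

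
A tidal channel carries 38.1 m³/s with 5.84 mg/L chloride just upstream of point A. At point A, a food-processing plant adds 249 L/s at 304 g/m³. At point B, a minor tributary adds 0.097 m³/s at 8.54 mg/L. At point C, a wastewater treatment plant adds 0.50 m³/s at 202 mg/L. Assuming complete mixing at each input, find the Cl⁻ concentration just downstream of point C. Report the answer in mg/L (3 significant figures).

249 L/s = 0.249 m³/s.
After input A: C = (38.1·5.84 + 0.249·304) / 38.35 = 7.776 mg/L.
After input B: C = (38.35·7.776 + 0.097·8.54) / 38.45 = 7.778 mg/L.
After input C: C = (38.45·7.778 + 0.5·202) / 38.95 = 10.27 mg/L.

10.3 mg/L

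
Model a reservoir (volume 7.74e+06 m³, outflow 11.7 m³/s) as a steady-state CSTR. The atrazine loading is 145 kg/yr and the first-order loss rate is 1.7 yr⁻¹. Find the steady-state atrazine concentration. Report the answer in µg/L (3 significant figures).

0.379 µg/L

Outflow Q = 11.7 m³/s × 3.156e+07 s/yr = 3.692e+08 m³/yr.
Steady-state CSTR mass balance: W = Q·C + k·V·C, so C = W/(Q + kV).
Q + kV = 3.692e+08 + 1.7·7.74e+06 = 3.824e+08 m³/yr.
C = 145/3.824e+08 = 3.792e-07 kg/m³ = 0.0003792 mg/L = 0.3792 µg/L.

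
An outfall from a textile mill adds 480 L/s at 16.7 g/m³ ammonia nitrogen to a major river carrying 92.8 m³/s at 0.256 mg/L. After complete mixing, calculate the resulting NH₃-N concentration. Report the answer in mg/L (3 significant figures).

480 L/s = 0.48 m³/s.
By mass balance at complete mixing, C = (0.48·16.7 + 92.8·0.256) / (0.48 + 92.8) = 31.77/93.28 = 0.3406 mg/L.

0.341 mg/L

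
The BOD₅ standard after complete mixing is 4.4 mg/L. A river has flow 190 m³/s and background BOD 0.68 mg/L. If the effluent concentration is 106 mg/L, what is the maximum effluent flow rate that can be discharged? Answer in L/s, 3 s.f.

Mass balance at complete mixing: C_std·(Q_w + Q_r) = Q_w·C_e + Q_r·C_b.
Rearranging, Q_w = Q_r·(C_std − C_b)/(C_e − C_std) = 190·(4.4 − 0.68) / (106 − 4.4) = 6.957 m³/s.
= 6957 L/s.

6960 L/s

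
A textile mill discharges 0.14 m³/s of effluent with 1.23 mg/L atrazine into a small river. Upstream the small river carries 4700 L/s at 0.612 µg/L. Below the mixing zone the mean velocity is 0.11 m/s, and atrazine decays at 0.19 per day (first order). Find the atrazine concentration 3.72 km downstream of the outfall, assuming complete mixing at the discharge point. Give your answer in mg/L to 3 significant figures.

4700 L/s = 4.7 m³/s.
0.612 µg/L = 0.000612 mg/L.
After complete mixing, C₀ = (0.14·1.23 + 4.7·0.000612) / 4.84 = 0.03617 mg/L.
Travel time t = 3720 m / 0.11 m/s = 3.382e+04 s = 0.3914 d.
C = 0.03617·exp(−0.19·0.3914) = 0.03617·0.9283 = 0.03358 mg/L.

0.0336 mg/L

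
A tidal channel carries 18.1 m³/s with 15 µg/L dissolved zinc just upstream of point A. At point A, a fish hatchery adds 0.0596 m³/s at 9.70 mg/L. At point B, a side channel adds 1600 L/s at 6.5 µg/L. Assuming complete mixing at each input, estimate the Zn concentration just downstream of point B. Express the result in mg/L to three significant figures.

0.0435 mg/L

15 µg/L = 0.015 mg/L.
After input A: C = (18.1·0.015 + 0.0596·9.7) / 18.16 = 0.04679 mg/L.
1600 L/s = 1.6 m³/s.
6.5 µg/L = 0.0065 mg/L.
After input B: C = (18.16·0.04679 + 1.6·0.0065) / 19.76 = 0.04352 mg/L.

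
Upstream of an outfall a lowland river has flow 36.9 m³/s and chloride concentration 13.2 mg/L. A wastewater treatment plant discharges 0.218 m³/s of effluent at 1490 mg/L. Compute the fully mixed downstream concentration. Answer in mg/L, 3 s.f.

21.9 mg/L

Flow-weighted mixing gives C = (0.218·1490 + 36.9·13.2) / (0.218 + 36.9) = 811.9/37.12 = 21.87 mg/L.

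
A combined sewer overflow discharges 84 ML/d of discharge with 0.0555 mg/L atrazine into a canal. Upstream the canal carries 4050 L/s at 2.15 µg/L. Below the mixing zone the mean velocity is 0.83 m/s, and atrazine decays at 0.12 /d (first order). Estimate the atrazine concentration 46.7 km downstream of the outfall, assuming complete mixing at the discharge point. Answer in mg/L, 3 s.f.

0.0115 mg/L

84 ML/d = 0.9722 m³/s.
4050 L/s = 4.05 m³/s.
2.15 µg/L = 0.00215 mg/L.
After complete mixing, C₀ = (0.9722·0.0555 + 4.05·0.00215) / 5.022 = 0.01248 mg/L.
Travel time t = 4.67e+04 m / 0.83 m/s = 5.627e+04 s = 0.6512 d.
C = 0.01248·exp(−0.12·0.6512) = 0.01248·0.9248 = 0.01154 mg/L.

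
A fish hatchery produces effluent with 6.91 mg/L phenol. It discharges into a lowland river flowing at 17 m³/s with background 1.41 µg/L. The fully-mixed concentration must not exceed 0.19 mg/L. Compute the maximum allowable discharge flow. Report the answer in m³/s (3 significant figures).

1.41 µg/L = 0.00141 mg/L.
Mass balance at complete mixing: C_std·(Q_w + Q_r) = Q_w·C_e + Q_r·C_b.
Rearranging, Q_w = Q_r·(C_std − C_b)/(C_e − C_std) = 17·(0.19 − 0.00141) / (6.91 − 0.19) = 0.4771 m³/s.

0.477 m³/s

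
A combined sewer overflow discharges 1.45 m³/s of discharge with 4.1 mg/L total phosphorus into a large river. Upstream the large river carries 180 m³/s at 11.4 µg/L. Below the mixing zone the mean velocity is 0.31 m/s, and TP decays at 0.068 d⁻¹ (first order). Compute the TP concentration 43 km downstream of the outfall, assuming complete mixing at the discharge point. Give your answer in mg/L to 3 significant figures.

0.0395 mg/L

11.4 µg/L = 0.0114 mg/L.
After complete mixing, C₀ = (1.45·4.1 + 180·0.0114) / 181.4 = 0.04407 mg/L.
Travel time t = 4.3e+04 m / 0.31 m/s = 1.387e+05 s = 1.605 d.
C = 0.04407·exp(−0.068·1.605) = 0.04407·0.8966 = 0.03951 mg/L.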